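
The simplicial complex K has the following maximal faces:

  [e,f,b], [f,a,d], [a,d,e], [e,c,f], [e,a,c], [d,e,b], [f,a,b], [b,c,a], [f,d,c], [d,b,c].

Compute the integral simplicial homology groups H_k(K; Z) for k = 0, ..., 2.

Order the vertices as a < b < c < d < e < f. Listing each simplex with vertices in this order, K has dimension 2 with simplices:

  0-simplices (6): a, b, c, d, e, f
  1-simplices (15): ab, ac, ad, ae, af, bc, bd, be, bf, cd, ce, cf, de, df, ef
  2-simplices (10): abc, abf, ace, ade, adf, bcd, bde, bef, cdf, cef

Hence C_0 ≅ Z^6, C_1 ≅ Z^15, C_2 ≅ Z^10.

Boundary ∂_1: C_1 → C_0 sends each edge [p,q] (with p < q) to q − p. For instance
  ∂bc = c − b.
The resulting 6×15 matrix has rank 5, and its Smith normal form has invariant factors (1,1,1,1,1).

Boundary ∂_2: C_2 → C_1 sends each 2-simplex [p,q,r] to [q,r] − [p,r] + [p,q]. For instance
  ∂abf = bf − af + ab,
  ∂ade = de − ae + ad.
The 15×10 boundary matrix has rank 10 and Smith normal form diag(1,1,1,1,1,1,1,1,1,2).

Computing H_k = (kernel of ∂_k) / (image of ∂_{k+1}):

  H_0: rank C_0 − rank ∂_1 = 6 − 5 = 1, and the invariant factors of ∂_1 are all 1, so H_0 ≅ Z.
  H_1: rank ker ∂_1 − rank ∂_2 = (15 − 5) − 10 = 0, and ∂_2 has invariant factor 2 > 1, so H_1 ≅ Z/2.
  H_2: rank ker ∂_2 − rank ∂_3 = (10 − 10) − 0 = 0, and there is no ∂_3, so H_2 ≅ 0.

H_0 ≅ Z,  H_1 ≅ Z/2,  H_2 = 0.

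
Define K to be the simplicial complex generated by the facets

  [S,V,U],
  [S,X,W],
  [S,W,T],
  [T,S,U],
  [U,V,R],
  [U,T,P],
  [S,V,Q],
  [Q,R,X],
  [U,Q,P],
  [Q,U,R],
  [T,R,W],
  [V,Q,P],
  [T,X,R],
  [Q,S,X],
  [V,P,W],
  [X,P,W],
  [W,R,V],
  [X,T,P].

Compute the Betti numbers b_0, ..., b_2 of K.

b_0 = 1, b_1 = 1, b_2 = 0.

Order the vertices as P < Q < R < S < T < U < V < W < X. Listing each simplex with vertices in this order, K has dimension 2 with simplices:

  0-simplices (9): P, Q, R, S, T, U, V, W, X
  1-simplices (27): PQ, PT, PU, PV, PW, PX, QR, QS, QU, QV, QX, RT, RU, RV, RW, RX, ST, SU, SV, SW, SX, TU, TW, TX, UV, VW, WX
  2-simplices (18): PQU, PQV, PTU, PTX, PVW, PWX, QRU, QRX, QSV, QSX, RTW, RTX, RUV, RVW, STU, STW, SUV, SWX

so the chain groups are C_0 ≅ Z^9, C_1 ≅ Z^27, C_2 ≅ Z^18.

The boundary map ∂_1: C_1 → C_0 is given by ∂[p,q] = [q] − [p].
The 9×27 boundary matrix has rank 8 and Smith normal form diag(1,1,1,1,1,1,1,1).

∂_2: C_2 → C_1 sends each 2-simplex [p,q,r] to [q,r] − [p,r] + [p,q]. For instance
  ∂PVW = VW − PW + PV,
  ∂STW = TW − SW + ST.
The 27×18 boundary matrix has rank 18 and Smith normal form diag(1,1,1,1,1,1,1,1,1,1,1,1,1,1,1,1,1,2).

Reading off H_k = ker ∂_k / im ∂_{k+1}:

  H_0: rank C_0 − rank ∂_1 = 9 − 8 = 1, and the invariant factors of ∂_1 are all 1, so H_0 ≅ Z.
  H_1: rank ker ∂_1 − rank ∂_2 = (27 − 8) − 18 = 1, and ∂_2 has invariant factor 2 > 1, so H_1 ≅ Z ⊕ Z/2.
  H_2: rank ker ∂_2 − rank ∂_3 = (18 − 18) − 0 = 0, and there is no ∂_3, so H_2 ≅ 0.

Hence the Betti numbers are b_0 = 1, b_1 = 1, b_2 = 0.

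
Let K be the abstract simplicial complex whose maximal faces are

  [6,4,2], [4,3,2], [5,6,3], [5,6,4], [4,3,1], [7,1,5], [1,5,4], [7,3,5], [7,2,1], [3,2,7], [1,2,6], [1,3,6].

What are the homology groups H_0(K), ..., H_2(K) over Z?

H_0 ≅ Z,  H_1 ≅ Z/2,  H_2 = 0.

We work with the vertex ordering 1 < 2 < 3 < 4 < 5 < 6 < 7. The simplices of K, each written with vertices in increasing order, are:

  0-simplices (7): [1], [2], [3], [4], [5], [6], [7]
  1-simplices (18): [1,2], [1,3], [1,4], [1,5], [1,6], [1,7], [2,3], [2,4], [2,6], [2,7], [3,4], [3,5], [3,6], [3,7], [4,5], [4,6], [5,6], [5,7]
  2-simplices (12): [1,2,6], [1,2,7], [1,3,4], [1,3,6], [1,4,5], [1,5,7], [2,3,4], [2,3,7], [2,4,6], [3,5,6], [3,5,7], [4,5,6]

Hence C_0 ≅ Z^7, C_1 ≅ Z^18, C_2 ≅ Z^12.

Boundary ∂_1: C_1 → C_0 is given by ∂[p,q] = [q] − [p].
The resulting 7×18 matrix has rank 6, and its Smith normal form has invariant factors (1,1,1,1,1,1).

The boundary map ∂_2: C_2 → C_1 maps a triangle to the signed sum of its edges. For instance
  ∂[2,3,4] = [3,4] − [2,4] + [2,3],
  ∂[1,3,4] = [3,4] − [1,4] + [1,3].
This gives a 18×12 integer matrix of rank 12; reducing to Smith normal form yields diagonal entries (1,1,1,1,1,1,1,1,1,1,1,2).

Computing H_k = (kernel of ∂_k) / (image of ∂_{k+1}):

  H_0: rank C_0 − rank ∂_1 = 7 − 6 = 1, and the invariant factors of ∂_1 are all 1, so H_0 ≅ Z.
  H_1: rank ker ∂_1 − rank ∂_2 = (18 − 6) − 12 = 0, and ∂_2 has invariant factor 2 > 1, so H_1 ≅ Z/2.
  H_2: rank ker ∂_2 − rank ∂_3 = (12 − 12) − 0 = 0, and there is no ∂_3, so H_2 ≅ 0.

As a check, the Euler characteristic is 7 − 18 + 12 = 1, which agrees with 1 − 0 + 0 = 1.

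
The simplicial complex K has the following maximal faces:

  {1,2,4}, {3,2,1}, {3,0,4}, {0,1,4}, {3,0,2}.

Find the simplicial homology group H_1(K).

H_1 = Z.

Order the vertices as 0 < 1 < 2 < 3 < 4. Listing each simplex with vertices in this order, K has dimension 2 with simplices:

  0-simplices (5): [0], [1], [2], [3], [4]
  1-simplices (10): [0,1], [0,2], [0,3], [0,4], [1,2], [1,3], [1,4], [2,3], [2,4], [3,4]
  2-simplices (5): [0,1,4], [0,2,3], [0,3,4], [1,2,3], [1,2,4]

Hence C_0 ≅ Z^5, C_1 ≅ Z^10, C_2 ≅ Z^5.

Boundary ∂_1: C_1 → C_0 is given by ∂[p,q] = [q] − [p].
This gives a 5×10 integer matrix of rank 4; reducing to Smith normal form yields diagonal entries (1,1,1,1).

Boundary ∂_2: C_2 → C_1 maps a triangle to the signed sum of its edges. For instance
  ∂[0,2,3] = [2,3] − [0,3] + [0,2],
  ∂[0,1,4] = [1,4] − [0,4] + [0,1].
The 10×5 boundary matrix has rank 5 and Smith normal form diag(1,1,1,1,1).

Now H_k = ker ∂_k / im ∂_{k+1}, so:

  H_1: rank ker ∂_1 − rank ∂_2 = (10 − 4) − 5 = 1, and the invariant factors of ∂_2 are all 1, so H_1 ≅ Z.

(K is a triangulation of the Möbius band.)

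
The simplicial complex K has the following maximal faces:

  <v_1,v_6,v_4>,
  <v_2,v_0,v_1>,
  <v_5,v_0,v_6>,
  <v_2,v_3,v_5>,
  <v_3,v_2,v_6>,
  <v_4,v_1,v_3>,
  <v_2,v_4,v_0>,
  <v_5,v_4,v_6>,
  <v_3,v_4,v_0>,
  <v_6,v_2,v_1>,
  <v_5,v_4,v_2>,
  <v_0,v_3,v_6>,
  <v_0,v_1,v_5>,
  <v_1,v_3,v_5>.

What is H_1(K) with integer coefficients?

Take the total order v_0 < v_1 < v_2 < v_3 < v_4 < v_5 < v_6 on the vertex set. Then K (dimension 2) consists of the simplices:

  0-simplices (7): [v_0], [v_1], [v_2], [v_3], [v_4], [v_5], [v_6]
  1-simplices (21): (21 of them)
  2-simplices (14): (14 of them)

giving chain groups C_0 ≅ Z^7, C_1 ≅ Z^21, C_2 ≅ Z^14.

∂_1: C_1 → C_0 maps an edge to its endpoints' difference, ∂[p,q] = q − p. For instance
  ∂[v_0,v_6] = [v_6] − [v_0].
The resulting 7×21 matrix has rank 6, and its Smith normal form has invariant factors (1,1,1,1,1,1).

The boundary map ∂_2: C_2 → C_1 sends each 2-simplex [p,q,r] to [q,r] − [p,r] + [p,q]. For instance
  ∂[v_1,v_3,v_5] = [v_3,v_5] − [v_1,v_5] + [v_1,v_3],
  ∂[v_0,v_5,v_6] = [v_5,v_6] − [v_0,v_6] + [v_0,v_5].
The 21×14 boundary matrix has rank 13 and Smith normal form diag(1,1,1,1,1,1,1,1,1,1,1,1,1).

Now H_k = ker ∂_k / im ∂_{k+1}, so:

  H_1: rank ker ∂_1 − rank ∂_2 = (21 − 6) − 13 = 2, and the invariant factors of ∂_2 are all 1, so H_1 ≅ Z^2.

(K is a triangulation of the torus T^2.)

H_1 ≅ Z^2.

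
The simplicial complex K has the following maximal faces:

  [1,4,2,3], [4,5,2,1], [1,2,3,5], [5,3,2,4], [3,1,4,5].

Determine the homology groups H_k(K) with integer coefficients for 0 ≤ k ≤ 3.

H_0 ≅ Z,  H_1 = 0,  H_2 = 0,  H_3 ≅ Z.

Take the total order 1 < 2 < 3 < 4 < 5 on the vertex set. Then K (dimension 3) consists of the simplices:

  0-simplices (5): [1], [2], [3], [4], [5]
  1-simplices (10): [1,2], [1,3], [1,4], [1,5], [2,3], [2,4], [2,5], [3,4], [3,5], [4,5]
  2-simplices (10): [1,2,3], [1,2,4], [1,2,5], [1,3,4], [1,3,5], [1,4,5], [2,3,4], [2,3,5], [2,4,5], [3,4,5]
  3-simplices (5): [1,2,3,4], [1,2,3,5], [1,2,4,5], [1,3,4,5], [2,3,4,5]

so the chain groups are C_0 ≅ Z^5, C_1 ≅ Z^10, C_2 ≅ Z^10, C_3 ≅ Z^5.

∂_1: C_1 → C_0 is given by ∂[p,q] = [q] − [p].
As a 5×10 matrix over Z this has rank 4, with invariant factors (1,1,1,1).

∂_2: C_2 → C_1 maps a triangle to the signed sum of its edges. For instance
  ∂[1,3,4] = [3,4] − [1,4] + [1,3],
  ∂[1,2,5] = [2,5] − [1,5] + [1,2].
The 10×10 boundary matrix has rank 6 and Smith normal form diag(1,1,1,1,1,1).

The boundary map ∂_3: C_3 → C_2 sends each 3-simplex σ to the alternating sum Σ_i (−1)^i (σ with its i-th vertex removed). For instance
  ∂[1,2,4,5] = [2,4,5] − [1,4,5] + [1,2,5] − [1,2,4],
  ∂[2,3,4,5] = [3,4,5] − [2,4,5] + [2,3,5] − [2,3,4].
The resulting 10×5 matrix has rank 4, and its Smith normal form has invariant factors (1,1,1,1).

Reading off H_k = ker ∂_k / im ∂_{k+1}:

  H_0: rank C_0 − rank ∂_1 = 5 − 4 = 1, and the invariant factors of ∂_1 are all 1, so H_0 ≅ Z.
  H_1: rank ker ∂_1 − rank ∂_2 = (10 − 4) − 6 = 0, and the invariant factors of ∂_2 are all 1, so H_1 ≅ 0.
  H_2: rank ker ∂_2 − rank ∂_3 = (10 − 6) − 4 = 0, and the invariant factors of ∂_3 are all 1, so H_2 ≅ 0.
  H_3: rank ker ∂_3 − rank ∂_4 = (5 − 4) − 0 = 1, and there is no ∂_4, so H_3 ≅ Z.

(K is a triangulation of the 3-sphere S^3.)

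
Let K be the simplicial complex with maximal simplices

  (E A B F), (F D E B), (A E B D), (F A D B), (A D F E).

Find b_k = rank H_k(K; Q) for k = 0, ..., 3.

We work with the vertex ordering A < B < D < E < F. The simplices of K, each written with vertices in increasing order, are:

  0-simplices (5): A, B, D, E, F
  1-simplices (10): AB, AD, AE, AF, BD, BE, BF, DE, DF, EF
  2-simplices (10): ABD, ABE, ABF, ADE, ADF, AEF, BDE, BDF, BEF, DEF
  3-simplices (5): ABDE, ABDF, ABEF, ADEF, BDEF

Hence C_0 ≅ Z^5, C_1 ≅ Z^10, C_2 ≅ Z^10, C_3 ≅ Z^5.

The boundary map ∂_1: C_1 → C_0 maps an edge to its endpoints' difference, ∂[p,q] = q − p. For instance
  ∂AF = F − A.
The 5×10 boundary matrix has rank 4 and Smith normal form diag(1,1,1,1).

∂_2: C_2 → C_1 sends each 2-simplex [p,q,r] to [q,r] − [p,r] + [p,q]. For instance
  ∂AEF = EF − AF + AE,
  ∂DEF = EF − DF + DE.
As a 10×10 matrix over Z this has rank 6, with invariant factors (1,1,1,1,1,1).

The boundary map ∂_3: C_3 → C_2 sends each 3-simplex σ to the alternating sum Σ_i (−1)^i (σ with its i-th vertex removed). For instance
  ∂ABDE = BDE − ADE + ABE − ABD,
  ∂ABEF = BEF − AEF + ABF − ABE.
The resulting 10×5 matrix has rank 4, and its Smith normal form has invariant factors (1,1,1,1).

From H_k ≅ ker(∂_k) / im(∂_{k+1}) we obtain:

  H_0: rank C_0 − rank ∂_1 = 5 − 4 = 1, and the invariant factors of ∂_1 are all 1, so H_0 ≅ Z.
  H_1: rank ker ∂_1 − rank ∂_2 = (10 − 4) − 6 = 0, and the invariant factors of ∂_2 are all 1, so H_1 ≅ 0.
  H_2: rank ker ∂_2 − rank ∂_3 = (10 − 6) − 4 = 0, and the invariant factors of ∂_3 are all 1, so H_2 ≅ 0.
  H_3: rank ker ∂_3 − rank ∂_4 = (5 − 4) − 0 = 1, and there is no ∂_4, so H_3 ≅ Z.

As a check, the Euler characteristic is 5 − 10 + 10 − 5 = 0, which agrees with 1 − 0 + 0 − 1 = 0.
(K is a triangulation of the 3-sphere S^3.)

Hence the Betti numbers are b_0 = 1, b_1 = 0, b_2 = 0, b_3 = 1.

b_0 = 1, b_1 = 0, b_2 = 0, b_3 = 1.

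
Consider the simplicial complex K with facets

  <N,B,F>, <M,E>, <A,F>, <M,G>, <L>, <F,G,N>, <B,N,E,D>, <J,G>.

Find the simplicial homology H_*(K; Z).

Order the vertices as A < B < D < E < F < G < J < L < M < N. Listing each simplex with vertices in this order, K has dimension 3 with simplices:

  0-simplices (10): A, B, D, E, F, G, J, L, M, N
  1-simplices (14): AF, BD, BE, BF, BN, DE, DN, EM, EN, FG, FN, GJ, GM, GN
  2-simplices (6): BDE, BDN, BEN, BFN, DEN, FGN
  3-simplices (1): BDEN

giving chain groups C_0 ≅ Z^10, C_1 ≅ Z^14, C_2 ≅ Z^6, C_3 ≅ Z^1.

∂_1: C_1 → C_0 maps an edge to its endpoints' difference, ∂[p,q] = q − p.
The resulting 10×14 matrix has rank 8, and its Smith normal form has invariant factors (1,1,1,1,1,1,1,1).

The boundary map ∂_2: C_2 → C_1 maps a triangle to the signed sum of its edges. For instance
  ∂BFN = FN − BN + BF,
  ∂BDE = DE − BE + BD.
The resulting 14×6 matrix has rank 5, and its Smith normal form has invariant factors (1,1,1,1,1).

Boundary ∂_3: C_3 → C_2 sends each 3-simplex σ to the alternating sum Σ_i (−1)^i (σ with its i-th vertex removed). For instance
  ∂BDEN = DEN − BEN + BDN − BDE.
The resulting 6×1 matrix has rank 1, and its Smith normal form has invariant factors (1).

Now H_k = ker ∂_k / im ∂_{k+1}, so:

  H_0: rank C_0 − rank ∂_1 = 10 − 8 = 2, and the invariant factors of ∂_1 are all 1, so H_0 ≅ Z^2.
  H_1: rank ker ∂_1 − rank ∂_2 = (14 − 8) − 5 = 1, and the invariant factors of ∂_2 are all 1, so H_1 ≅ Z.
  H_2: rank ker ∂_2 − rank ∂_3 = (6 − 5) − 1 = 0, and the invariant factors of ∂_3 are all 1, so H_2 ≅ 0.
  H_3: rank ker ∂_3 − rank ∂_4 = (1 − 1) − 0 = 0, and there is no ∂_4, so H_3 ≅ 0.

H_0 ≅ Z^2,  H_1 ≅ Z,  H_2 = 0,  H_3 = 0.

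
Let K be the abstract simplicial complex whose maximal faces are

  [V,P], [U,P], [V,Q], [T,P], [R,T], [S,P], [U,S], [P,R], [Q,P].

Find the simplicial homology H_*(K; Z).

H_0 ≅ Z,  H_1 ≅ Z^3.

Order the vertices as P < Q < R < S < T < U < V. Listing each simplex with vertices in this order, K has dimension 1 with simplices:

  0-simplices (7): P, Q, R, S, T, U, V
  1-simplices (9): PQ, PR, PS, PT, PU, PV, QV, RT, SU

giving chain groups C_0 ≅ Z^7, C_1 ≅ Z^9.

∂_1: C_1 → C_0 sends each edge [p,q] (with p < q) to q − p. For instance
  ∂SU = U − S.
As a 7×9 matrix over Z this has rank 6, with invariant factors (1,1,1,1,1,1).

Computing H_k = (kernel of ∂_k) / (image of ∂_{k+1}):

  H_0: rank C_0 − rank ∂_1 = 7 − 6 = 1, and the invariant factors of ∂_1 are all 1, so H_0 ≅ Z.
  H_1: rank ker ∂_1 − rank ∂_2 = (9 − 6) − 0 = 3, and there is no ∂_2, so H_1 ≅ Z^3.

As a check, the Euler characteristic is 7 − 9 = -2, which agrees with 1 − 3 = -2.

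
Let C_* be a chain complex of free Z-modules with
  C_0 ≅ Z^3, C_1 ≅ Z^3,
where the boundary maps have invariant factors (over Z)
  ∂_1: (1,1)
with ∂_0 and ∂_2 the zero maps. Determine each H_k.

H_0 ≅ Z,  H_1 ≅ Z.

H_0: b_0 = 3 − 0 − 2 = 1; torsion from ∂_1 factors > 1: none. So H_0 ≅ Z.
H_1: b_1 = 3 − 2 − 0 = 1; torsion from ∂_2 factors > 1: none. So H_1 ≅ Z.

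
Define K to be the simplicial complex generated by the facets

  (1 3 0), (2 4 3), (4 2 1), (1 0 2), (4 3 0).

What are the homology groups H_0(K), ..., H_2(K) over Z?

H_0 ≅ Z,  H_1 ≅ Z,  H_2 = 0.

Order the vertices as 0 < 1 < 2 < 3 < 4. Listing each simplex with vertices in this order, K has dimension 2 with simplices:

  0-simplices (5): [0], [1], [2], [3], [4]
  1-simplices (10): [0,1], [0,2], [0,3], [0,4], [1,2], [1,3], [1,4], [2,3], [2,4], [3,4]
  2-simplices (5): [0,1,2], [0,1,3], [0,3,4], [1,2,4], [2,3,4]

Hence C_0 ≅ Z^5, C_1 ≅ Z^10, C_2 ≅ Z^5.

∂_1: C_1 → C_0 maps an edge to its endpoints' difference, ∂[p,q] = q − p. For instance
  ∂[0,2] = [2] − [0].
This gives a 5×10 integer matrix of rank 4; reducing to Smith normal form yields diagonal entries (1,1,1,1).

Boundary ∂_2: C_2 → C_1 sends each 2-simplex [p,q,r] to [q,r] − [p,r] + [p,q]. For instance
  ∂[1,2,4] = [2,4] − [1,4] + [1,2],
  ∂[0,1,3] = [1,3] − [0,3] + [0,1].
The 10×5 boundary matrix has rank 5 and Smith normal form diag(1,1,1,1,1).

Computing H_k = (kernel of ∂_k) / (image of ∂_{k+1}):

  H_0: rank C_0 − rank ∂_1 = 5 − 4 = 1, and the invariant factors of ∂_1 are all 1, so H_0 ≅ Z.
  H_1: rank ker ∂_1 − rank ∂_2 = (10 − 4) − 5 = 1, and the invariant factors of ∂_2 are all 1, so H_1 ≅ Z.
  H_2: rank ker ∂_2 − rank ∂_3 = (5 − 5) − 0 = 0, and there is no ∂_3, so H_2 ≅ 0.

As a check, the Euler characteristic is 5 − 10 + 5 = 0, which agrees with 1 − 1 + 0 = 0.
(K is a triangulation of the Möbius band.)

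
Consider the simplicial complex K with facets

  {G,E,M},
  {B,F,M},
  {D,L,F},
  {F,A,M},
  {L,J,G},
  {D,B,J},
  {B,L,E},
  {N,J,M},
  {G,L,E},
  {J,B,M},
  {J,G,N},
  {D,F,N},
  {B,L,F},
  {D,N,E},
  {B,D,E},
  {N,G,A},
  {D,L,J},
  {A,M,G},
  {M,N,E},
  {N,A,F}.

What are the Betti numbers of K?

We work with the vertex ordering A < B < D < E < F < G < J < L < M < N. The simplices of K, each written with vertices in increasing order, are:

  0-simplices (10): A, B, D, E, F, G, J, L, M, N
  1-simplices (30): AF, AG, AM, AN, BD, BE, BF, BJ, BL, BM, DE, DF, DJ, DL, DN, EG, EL, EM, EN, FL, FM, FN, GJ, GL, GM, GN, JL, JM, JN, MN
  2-simplices (20): AFM, AFN, AGM, AGN, BDE, BDJ, BEL, BFL, BFM, BJM, DEN, DFL, DFN, DJL, EGL, EGM, EMN, GJL, GJN, JMN

giving chain groups C_0 ≅ Z^10, C_1 ≅ Z^30, C_2 ≅ Z^20.

The boundary map ∂_1: C_1 → C_0 sends each edge [p,q] (with p < q) to q − p. For instance
  ∂EL = L − E.
This gives a 10×30 integer matrix of rank 9; reducing to Smith normal form yields diagonal entries (1,1,1,1,1,1,1,1,1).

The boundary map ∂_2: C_2 → C_1 acts by ∂[p,q,r] = [q,r] − [p,r] + [p,q]. For instance
  ∂DFN = FN − DN + DF,
  ∂BDJ = DJ − BJ + BD.
The resulting 30×20 matrix has rank 20, and its Smith normal form has invariant factors (1,1,1,1,1,1,1,1,1,1,1,1,1,1,1,1,1,1,1,2).

Computing H_k = (kernel of ∂_k) / (image of ∂_{k+1}):

  H_0: rank C_0 − rank ∂_1 = 10 − 9 = 1, and the invariant factors of ∂_1 are all 1, so H_0 ≅ Z.
  H_1: rank ker ∂_1 − rank ∂_2 = (30 − 9) − 20 = 1, and ∂_2 has invariant factor 2 > 1, so H_1 ≅ Z ⊕ Z/2.
  H_2: rank ker ∂_2 − rank ∂_3 = (20 − 20) − 0 = 0, and there is no ∂_3, so H_2 ≅ 0.

(K is a triangulation of the Klein bottle.)

Hence the Betti numbers are b_0 = 1, b_1 = 1, b_2 = 0.

b_0 = 1, b_1 = 1, b_2 = 0.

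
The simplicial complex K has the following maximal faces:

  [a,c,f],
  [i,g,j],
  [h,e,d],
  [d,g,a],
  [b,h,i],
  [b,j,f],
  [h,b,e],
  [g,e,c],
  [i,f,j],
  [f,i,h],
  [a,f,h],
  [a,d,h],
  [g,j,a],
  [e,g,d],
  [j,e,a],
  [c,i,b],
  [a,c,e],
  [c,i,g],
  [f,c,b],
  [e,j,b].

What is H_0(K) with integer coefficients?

H_0 = Z.

We work with the vertex ordering a < b < c < d < e < f < g < h < i < j. The simplices of K, each written with vertices in increasing order, are:

  0-simplices (10): a, b, c, d, e, f, g, h, i, j
  1-simplices (30): ac, ad, ae, af, ag, ah, aj, bc, be, bf, bh, bi, bj, ce, cf, cg, ci, de, dg, dh, eg, eh, ej, fh, fi, fj, gi, gj, hi, ij
  2-simplices (20): ace, acf, adg, adh, aej, afh, agj, bcf, bci, beh, bej, bfj, bhi, ceg, cgi, deg, deh, fhi, fij, gij

so the chain groups are C_0 ≅ Z^10, C_1 ≅ Z^30, C_2 ≅ Z^20.

The boundary map ∂_1: C_1 → C_0 is given by ∂[p,q] = [q] − [p]. For instance
  ∂dh = h − d.
As a 10×30 matrix over Z this has rank 9, with invariant factors (1,1,1,1,1,1,1,1,1).

Boundary ∂_2: C_2 → C_1 maps a triangle to the signed sum of its edges. For instance
  ∂aej = ej − aj + ae,
  ∂cgi = gi − ci + cg.
The 30×20 boundary matrix has rank 20 and Smith normal form diag(1,1,1,1,1,1,1,1,1,1,1,1,1,1,1,1,1,1,1,2).

Computing H_k = (kernel of ∂_k) / (image of ∂_{k+1}):

  H_0: rank C_0 − rank ∂_1 = 10 − 9 = 1, and the invariant factors of ∂_1 are all 1, so H_0 ≅ Z.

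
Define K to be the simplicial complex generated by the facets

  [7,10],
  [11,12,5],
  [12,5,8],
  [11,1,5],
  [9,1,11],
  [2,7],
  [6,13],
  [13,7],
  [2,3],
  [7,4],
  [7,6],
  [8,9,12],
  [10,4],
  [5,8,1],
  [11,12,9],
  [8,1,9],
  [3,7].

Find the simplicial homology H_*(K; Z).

Order the vertices as 1 < 2 < 3 < 4 < 5 < 6 < 7 < 8 < 9 < 10 < 11 < 12 < 13. Listing each simplex with vertices in this order, K has dimension 2 with simplices:

  0-simplices (13): [1], [2], [3], [4], [5], [6], [7], [8], [9], [10], [11], [12], [13]
  1-simplices (21): [1,5], [1,8], [1,9], [1,11], [2,3], [2,7], [3,7], [4,7], [4,10], [5,8], [5,11], [5,12], [6,7], [6,13], [7,10], [7,13], [8,9], [8,12], [9,11], [9,12], [11,12]
  2-simplices (8): [1,5,8], [1,5,11], [1,8,9], [1,9,11], [5,8,12], [5,11,12], [8,9,12], [9,11,12]

Hence C_0 ≅ Z^13, C_1 ≅ Z^21, C_2 ≅ Z^8.

The boundary map ∂_1: C_1 → C_0 sends each edge [p,q] (with p < q) to q − p.
The resulting 13×21 matrix has rank 11, and its Smith normal form has invariant factors (1,1,1,1,1,1,1,1,1,1,1).

Boundary ∂_2: C_2 → C_1 sends each 2-simplex [p,q,r] to [q,r] − [p,r] + [p,q]. For instance
  ∂[1,5,8] = [5,8] − [1,8] + [1,5],
  ∂[5,8,12] = [8,12] − [5,12] + [5,8].
The resulting 21×8 matrix has rank 7, and its Smith normal form has invariant factors (1,1,1,1,1,1,1).

Computing H_k = (kernel of ∂_k) / (image of ∂_{k+1}):

  H_0: rank C_0 − rank ∂_1 = 13 − 11 = 2, and the invariant factors of ∂_1 are all 1, so H_0 ≅ Z^2.
  H_1: rank ker ∂_1 − rank ∂_2 = (21 − 11) − 7 = 3, and the invariant factors of ∂_2 are all 1, so H_1 ≅ Z^3.
  H_2: rank ker ∂_2 − rank ∂_3 = (8 − 7) − 0 = 1, and there is no ∂_3, so H_2 ≅ Z.

As a check, the Euler characteristic is 13 − 21 + 8 = 0, which agrees with 2 − 3 + 1 = 0.

H_0 = Z^2,  H_1 = Z^3,  H_2 = Z.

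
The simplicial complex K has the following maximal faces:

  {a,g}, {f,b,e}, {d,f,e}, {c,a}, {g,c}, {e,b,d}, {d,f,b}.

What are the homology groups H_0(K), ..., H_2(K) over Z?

H_0 ≅ Z^2,  H_1 ≅ Z,  H_2 ≅ Z.

We work with the vertex ordering a < b < c < d < e < f < g. The simplices of K, each written with vertices in increasing order, are:

  0-simplices (7): a, b, c, d, e, f, g
  1-simplices (9): ac, ag, bd, be, bf, cg, de, df, ef
  2-simplices (4): bde, bdf, bef, def

Hence C_0 ≅ Z^7, C_1 ≅ Z^9, C_2 ≅ Z^4.

∂_1: C_1 → C_0 maps an edge to its endpoints' difference, ∂[p,q] = q − p. For instance
  ∂bf = f − b.
As a 7×9 matrix over Z this has rank 5, with invariant factors (1,1,1,1,1).

Boundary ∂_2: C_2 → C_1 sends each 2-simplex [p,q,r] to [q,r] − [p,r] + [p,q]. For instance
  ∂bdf = df − bf + bd,
  ∂bef = ef − bf + be.
As a 9×4 matrix over Z this has rank 3, with invariant factors (1,1,1).

Reading off H_k = ker ∂_k / im ∂_{k+1}:

  H_0: rank C_0 − rank ∂_1 = 7 − 5 = 2, and the invariant factors of ∂_1 are all 1, so H_0 = Z^2.
  H_1: rank ker ∂_1 − rank ∂_2 = (9 − 5) − 3 = 1, and the invariant factors of ∂_2 are all 1, so H_1 = Z.
  H_2: rank ker ∂_2 − rank ∂_3 = (4 − 3) − 0 = 1, and there is no ∂_3, so H_2 = Z.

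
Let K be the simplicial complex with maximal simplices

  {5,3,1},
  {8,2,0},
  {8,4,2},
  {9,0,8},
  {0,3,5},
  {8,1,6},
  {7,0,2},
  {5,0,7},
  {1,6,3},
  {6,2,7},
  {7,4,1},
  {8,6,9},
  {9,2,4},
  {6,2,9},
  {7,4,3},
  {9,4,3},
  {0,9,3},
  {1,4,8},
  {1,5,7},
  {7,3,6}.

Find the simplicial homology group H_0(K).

Order the vertices as 0 < 1 < 2 < 3 < 4 < 5 < 6 < 7 < 8 < 9. Listing each simplex with vertices in this order, K has dimension 2 with simplices:

  0-simplices (10): [0], [1], [2], [3], [4], [5], [6], [7], [8], [9]
  1-simplices (30): (30 of them)
  2-simplices (20): (20 of them)

so the chain groups are C_0 ≅ Z^10, C_1 ≅ Z^30, C_2 ≅ Z^20.

Boundary ∂_1: C_1 → C_0 is given by ∂[p,q] = [q] − [p]. For instance
  ∂[2,4] = [4] − [2].
The resulting 10×30 matrix has rank 9, and its Smith normal form has invariant factors (1,1,1,1,1,1,1,1,1).

Boundary ∂_2: C_2 → C_1 sends each 2-simplex [p,q,r] to [q,r] − [p,r] + [p,q]. For instance
  ∂[0,3,5] = [3,5] − [0,5] + [0,3],
  ∂[6,8,9] = [8,9] − [6,9] + [6,8].
The 30×20 boundary matrix has rank 20 and Smith normal form diag(1,1,1,1,1,1,1,1,1,1,1,1,1,1,1,1,1,1,1,2).

Reading off H_k = ker ∂_k / im ∂_{k+1}:

  H_0: rank C_0 − rank ∂_1 = 10 − 9 = 1, and the invariant factors of ∂_1 are all 1, so H_0 ≅ Z.

(K is a triangulation of the Klein bottle.)

H_0 = Z.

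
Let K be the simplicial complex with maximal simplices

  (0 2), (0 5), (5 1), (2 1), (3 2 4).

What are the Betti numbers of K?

We work with the vertex ordering 0 < 1 < 2 < 3 < 4 < 5. The simplices of K, each written with vertices in increasing order, are:

  0-simplices (6): [0], [1], [2], [3], [4], [5]
  1-simplices (7): [0,2], [0,5], [1,2], [1,5], [2,3], [2,4], [3,4]
  2-simplices (1): [2,3,4]

so the chain groups are C_0 ≅ Z^6, C_1 ≅ Z^7, C_2 ≅ Z^1.

The boundary map ∂_1: C_1 → C_0 maps an edge to its endpoints' difference, ∂[p,q] = q − p. For instance
  ∂[1,2] = [2] − [1].
The 6×7 boundary matrix has rank 5 and Smith normal form diag(1,1,1,1,1).

∂_2: C_2 → C_1 sends each 2-simplex [p,q,r] to [q,r] − [p,r] + [p,q]. For instance
  ∂[2,3,4] = [3,4] − [2,4] + [2,3].
As a 7×1 matrix over Z this has rank 1, with invariant factors (1).

From H_k ≅ ker(∂_k) / im(∂_{k+1}) we obtain:

  H_0: rank C_0 − rank ∂_1 = 6 − 5 = 1, and the invariant factors of ∂_1 are all 1, so H_0 ≅ Z.
  H_1: rank ker ∂_1 − rank ∂_2 = (7 − 5) − 1 = 1, and the invariant factors of ∂_2 are all 1, so H_1 ≅ Z.
  H_2: rank ker ∂_2 − rank ∂_3 = (1 − 1) − 0 = 0, and there is no ∂_3, so H_2 ≅ 0.

As a check, the Euler characteristic is 6 − 7 + 1 = 0, which agrees with 1 − 1 + 0 = 0.

Hence the Betti numbers are b_0 = 1, b_1 = 1, b_2 = 0.

b_0 = 1, b_1 = 1, b_2 = 0.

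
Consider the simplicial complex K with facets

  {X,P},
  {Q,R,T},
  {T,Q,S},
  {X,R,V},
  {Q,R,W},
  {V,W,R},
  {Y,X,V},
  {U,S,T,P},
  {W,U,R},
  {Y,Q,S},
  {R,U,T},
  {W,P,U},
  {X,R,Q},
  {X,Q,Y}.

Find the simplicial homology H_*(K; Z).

H_0 = Z,  H_1 = Z,  H_2 = 0,  H_3 = 0.

Fix the vertex order P < Q < R < S < T < U < V < W < X < Y and write every simplex with vertices in increasing order. Then dim K = 3 and the simplices of K are:

  0-simplices (10): P, Q, R, S, T, U, V, W, X, Y
  1-simplices (25): PS, PT, PU, PW, PX, QR, QS, QT, QW, QX, QY, RT, RU, RV, RW, RX, ST, SU, SY, TU, UW, VW, VX, VY, XY
  2-simplices (16): PST, PSU, PTU, PUW, QRT, QRW, QRX, QST, QSY, QXY, RTU, RUW, RVW, RVX, STU, VXY
  3-simplices (1): PSTU

giving chain groups C_0 ≅ Z^10, C_1 ≅ Z^25, C_2 ≅ Z^16, C_3 ≅ Z^1.

∂_1: C_1 → C_0 sends each edge [p,q] (with p < q) to q − p. For instance
  ∂VW = W − V.
The 10×25 boundary matrix has rank 9 and Smith normal form diag(1,1,1,1,1,1,1,1,1).

Boundary ∂_2: C_2 → C_1 sends each 2-simplex [p,q,r] to [q,r] − [p,r] + [p,q]. For instance
  ∂PSU = SU − PU + PS,
  ∂QRT = RT − QT + QR.
This gives a 25×16 integer matrix of rank 15; reducing to Smith normal form yields diagonal entries (1,1,1,1,1,1,1,1,1,1,1,1,1,1,1).

The boundary map ∂_3: C_3 → C_2 sends each 3-simplex σ to the alternating sum Σ_i (−1)^i (σ with its i-th vertex removed). For instance
  ∂PSTU = STU − PTU + PSU − PST.
The resulting 16×1 matrix has rank 1, and its Smith normal form has invariant factors (1).

Now H_k = ker ∂_k / im ∂_{k+1}, so:

  H_0: rank C_0 − rank ∂_1 = 10 − 9 = 1, and the invariant factors of ∂_1 are all 1, so H_0 ≅ Z.
  H_1: rank ker ∂_1 − rank ∂_2 = (25 − 9) − 15 = 1, and the invariant factors of ∂_2 are all 1, so H_1 ≅ Z.
  H_2: rank ker ∂_2 − rank ∂_3 = (16 − 15) − 1 = 0, and the invariant factors of ∂_3 are all 1, so H_2 ≅ 0.
  H_3: rank ker ∂_3 − rank ∂_4 = (1 − 1) − 0 = 0, and there is no ∂_4, so H_3 ≅ 0.

As a check, the Euler characteristic is 10 − 25 + 16 − 1 = 0, which agrees with 1 − 1 + 0 − 0 = 0.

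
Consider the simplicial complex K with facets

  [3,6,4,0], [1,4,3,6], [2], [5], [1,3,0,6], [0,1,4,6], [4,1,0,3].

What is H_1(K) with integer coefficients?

Order the vertices as 0 < 1 < 2 < 3 < 4 < 5 < 6. Listing each simplex with vertices in this order, K has dimension 3 with simplices:

  0-simplices (7): [0], [1], [2], [3], [4], [5], [6]
  1-simplices (10): [0,1], [0,3], [0,4], [0,6], [1,3], [1,4], [1,6], [3,4], [3,6], [4,6]
  2-simplices (10): [0,1,3], [0,1,4], [0,1,6], [0,3,4], [0,3,6], [0,4,6], [1,3,4], [1,3,6], [1,4,6], [3,4,6]
  3-simplices (5): [0,1,3,4], [0,1,3,6], [0,1,4,6], [0,3,4,6], [1,3,4,6]

so the chain groups are C_0 ≅ Z^7, C_1 ≅ Z^10, C_2 ≅ Z^10, C_3 ≅ Z^5.

Boundary ∂_1: C_1 → C_0 is given by ∂[p,q] = [q] − [p]. For instance
  ∂[1,6] = [6] − [1].
The 7×10 boundary matrix has rank 4 and Smith normal form diag(1,1,1,1).

Boundary ∂_2: C_2 → C_1 acts by ∂[p,q,r] = [q,r] − [p,r] + [p,q]. For instance
  ∂[0,1,4] = [1,4] − [0,4] + [0,1],
  ∂[1,4,6] = [4,6] − [1,6] + [1,4].
As a 10×10 matrix over Z this has rank 6, with invariant factors (1,1,1,1,1,1).

Boundary ∂_3: C_3 → C_2 sends each 3-simplex σ to the alternating sum Σ_i (−1)^i (σ with its i-th vertex removed). For instance
  ∂[1,3,4,6] = [3,4,6] − [1,4,6] + [1,3,6] − [1,3,4],
  ∂[0,1,4,6] = [1,4,6] − [0,4,6] + [0,1,6] − [0,1,4].
This gives a 10×5 integer matrix of rank 4; reducing to Smith normal form yields diagonal entries (1,1,1,1).

Reading off H_k = ker ∂_k / im ∂_{k+1}:

  H_1: rank ker ∂_1 − rank ∂_2 = (10 − 4) − 6 = 0, and the invariant factors of ∂_2 are all 1, so H_1 ≅ 0.

(K is a triangulation of the disjoint union of a set of 2 points and the 3-sphere S^3.)

H_1 ≅ 0.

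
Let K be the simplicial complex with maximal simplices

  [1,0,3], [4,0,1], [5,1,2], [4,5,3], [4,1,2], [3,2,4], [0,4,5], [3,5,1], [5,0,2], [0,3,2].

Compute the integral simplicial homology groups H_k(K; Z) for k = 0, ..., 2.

H_0 ≅ Z,  H_1 ≅ Z/2,  H_2 = 0.

We work with the vertex ordering 0 < 1 < 2 < 3 < 4 < 5. The simplices of K, each written with vertices in increasing order, are:

  0-simplices (6): [0], [1], [2], [3], [4], [5]
  1-simplices (15): [0,1], [0,2], [0,3], [0,4], [0,5], [1,2], [1,3], [1,4], [1,5], [2,3], [2,4], [2,5], [3,4], [3,5], [4,5]
  2-simplices (10): [0,1,3], [0,1,4], [0,2,3], [0,2,5], [0,4,5], [1,2,4], [1,2,5], [1,3,5], [2,3,4], [3,4,5]

so the chain groups are C_0 ≅ Z^6, C_1 ≅ Z^15, C_2 ≅ Z^10.

∂_1: C_1 → C_0 sends each edge [p,q] (with p < q) to q − p.
This gives a 6×15 integer matrix of rank 5; reducing to Smith normal form yields diagonal entries (1,1,1,1,1).

The boundary map ∂_2: C_2 → C_1 maps a triangle to the signed sum of its edges. For instance
  ∂[0,2,3] = [2,3] − [0,3] + [0,2],
  ∂[0,1,3] = [1,3] − [0,3] + [0,1].
The resulting 15×10 matrix has rank 10, and its Smith normal form has invariant factors (1,1,1,1,1,1,1,1,1,2).

From H_k ≅ ker(∂_k) / im(∂_{k+1}) we obtain:

  H_0: rank C_0 − rank ∂_1 = 6 − 5 = 1, and the invariant factors of ∂_1 are all 1, so H_0 = Z.
  H_1: rank ker ∂_1 − rank ∂_2 = (15 − 5) − 10 = 0, and ∂_2 has invariant factor 2 > 1, so H_1 = Z/2.
  H_2: rank ker ∂_2 − rank ∂_3 = (10 − 10) − 0 = 0, and there is no ∂_3, so H_2 = 0.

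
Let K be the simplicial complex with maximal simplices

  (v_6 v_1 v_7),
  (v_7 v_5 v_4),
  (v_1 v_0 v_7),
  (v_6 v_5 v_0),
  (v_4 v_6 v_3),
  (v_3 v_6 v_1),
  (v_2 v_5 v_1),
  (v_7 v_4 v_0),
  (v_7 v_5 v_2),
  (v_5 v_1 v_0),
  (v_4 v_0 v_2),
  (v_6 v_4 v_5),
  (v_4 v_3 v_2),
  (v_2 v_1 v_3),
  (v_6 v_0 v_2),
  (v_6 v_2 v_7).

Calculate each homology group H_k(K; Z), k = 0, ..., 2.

H_0 ≅ Z,  H_1 ≅ Z^2,  H_2 ≅ Z.

Fix the vertex order v_0 < v_1 < v_2 < v_3 < v_4 < v_5 < v_6 < v_7 and write every simplex with vertices in increasing order. Then dim K = 2 and the simplices of K are:

  0-simplices (8): [v_0], [v_1], [v_2], [v_3], [v_4], [v_5], [v_6], [v_7]
  1-simplices (24): (24 of them)
  2-simplices (16): (16 of them)

giving chain groups C_0 ≅ Z^8, C_1 ≅ Z^24, C_2 ≅ Z^16.

Boundary ∂_1: C_1 → C_0 is given by ∂[p,q] = [q] − [p]. For instance
  ∂[v_1,v_3] = [v_3] − [v_1].
As a 8×24 matrix over Z this has rank 7, with invariant factors (1,1,1,1,1,1,1).

∂_2: C_2 → C_1 sends each 2-simplex [p,q,r] to [q,r] − [p,r] + [p,q]. For instance
  ∂[v_4,v_5,v_6] = [v_5,v_6] − [v_4,v_6] + [v_4,v_5],
  ∂[v_1,v_2,v_3] = [v_2,v_3] − [v_1,v_3] + [v_1,v_2].
As a 24×16 matrix over Z this has rank 15, with invariant factors (1,1,1,1,1,1,1,1,1,1,1,1,1,1,1).

Computing H_k = (kernel of ∂_k) / (image of ∂_{k+1}):

  H_0: rank C_0 − rank ∂_1 = 8 − 7 = 1, and the invariant factors of ∂_1 are all 1, so H_0 ≅ Z.
  H_1: rank ker ∂_1 − rank ∂_2 = (24 − 7) − 15 = 2, and the invariant factors of ∂_2 are all 1, so H_1 ≅ Z^2.
  H_2: rank ker ∂_2 − rank ∂_3 = (16 − 15) − 0 = 1, and there is no ∂_3, so H_2 ≅ Z.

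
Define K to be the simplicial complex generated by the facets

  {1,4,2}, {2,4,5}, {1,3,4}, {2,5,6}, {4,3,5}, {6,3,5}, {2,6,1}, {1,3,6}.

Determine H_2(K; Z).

H_2 = Z.

Take the total order 1 < 2 < 3 < 4 < 5 < 6 on the vertex set. Then K (dimension 2) consists of the simplices:

  0-simplices (6): [1], [2], [3], [4], [5], [6]
  1-simplices (12): [1,2], [1,3], [1,4], [1,6], [2,4], [2,5], [2,6], [3,4], [3,5], [3,6], [4,5], [5,6]
  2-simplices (8): [1,2,4], [1,2,6], [1,3,4], [1,3,6], [2,4,5], [2,5,6], [3,4,5], [3,5,6]

so the chain groups are C_0 ≅ Z^6, C_1 ≅ Z^12, C_2 ≅ Z^8.

The boundary map ∂_1: C_1 → C_0 is given by ∂[p,q] = [q] − [p].
The resulting 6×12 matrix has rank 5, and its Smith normal form has invariant factors (1,1,1,1,1).

Boundary ∂_2: C_2 → C_1 acts by ∂[p,q,r] = [q,r] − [p,r] + [p,q]. For instance
  ∂[1,2,4] = [2,4] − [1,4] + [1,2],
  ∂[3,5,6] = [5,6] − [3,6] + [3,5].
The 12×8 boundary matrix has rank 7 and Smith normal form diag(1,1,1,1,1,1,1).

Now H_k = ker ∂_k / im ∂_{k+1}, so:

  H_2: rank ker ∂_2 − rank ∂_3 = (8 − 7) − 0 = 1, and there is no ∂_3, so H_2 = Z.

(K is a triangulation of the 2-sphere S^2.)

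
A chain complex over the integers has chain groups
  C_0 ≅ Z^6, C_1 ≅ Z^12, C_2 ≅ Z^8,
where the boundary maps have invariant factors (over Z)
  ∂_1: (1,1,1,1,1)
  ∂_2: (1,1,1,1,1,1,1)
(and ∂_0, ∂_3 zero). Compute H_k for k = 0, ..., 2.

H_0 = Z,  H_1 = 0,  H_2 = Z.

H_0: b_0 = 6 − 0 − 5 = 1; torsion from ∂_1 factors > 1: none. So H_0 = Z.
H_1: b_1 = 12 − 5 − 7 = 0; torsion from ∂_2 factors > 1: none. So H_1 = 0.
H_2: b_2 = 8 − 7 − 0 = 1; torsion from ∂_3 factors > 1: none. So H_2 = Z.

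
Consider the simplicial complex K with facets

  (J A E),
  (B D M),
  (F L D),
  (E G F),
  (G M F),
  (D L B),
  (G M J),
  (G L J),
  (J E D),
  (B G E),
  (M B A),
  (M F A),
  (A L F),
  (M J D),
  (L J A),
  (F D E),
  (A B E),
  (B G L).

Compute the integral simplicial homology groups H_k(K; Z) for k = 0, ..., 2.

We work with the vertex ordering A < B < D < E < F < G < J < L < M. The simplices of K, each written with vertices in increasing order, are:

  0-simplices (9): A, B, D, E, F, G, J, L, M
  1-simplices (27): AB, AE, AF, AJ, AL, AM, BD, BE, BG, BL, BM, DE, DF, DJ, DL, DM, EF, EG, EJ, FG, FL, FM, GJ, GL, GM, JL, JM
  2-simplices (18): ABE, ABM, AEJ, AFL, AFM, AJL, BDL, BDM, BEG, BGL, DEF, DEJ, DFL, DJM, EFG, FGM, GJL, GJM

Hence C_0 ≅ Z^9, C_1 ≅ Z^27, C_2 ≅ Z^18.

∂_1: C_1 → C_0 sends each edge [p,q] (with p < q) to q − p. For instance
  ∂DJ = J − D.
As a 9×27 matrix over Z this has rank 8, with invariant factors (1,1,1,1,1,1,1,1).

The boundary map ∂_2: C_2 → C_1 sends each 2-simplex [p,q,r] to [q,r] − [p,r] + [p,q]. For instance
  ∂AEJ = EJ − AJ + AE,
  ∂BDL = DL − BL + BD.
The 27×18 boundary matrix has rank 17 and Smith normal form diag(1,1,1,1,1,1,1,1,1,1,1,1,1,1,1,1,1).

From H_k ≅ ker(∂_k) / im(∂_{k+1}) we obtain:

  H_0: rank C_0 − rank ∂_1 = 9 − 8 = 1, and the invariant factors of ∂_1 are all 1, so H_0 ≅ Z.
  H_1: rank ker ∂_1 − rank ∂_2 = (27 − 8) − 17 = 2, and the invariant factors of ∂_2 are all 1, so H_1 ≅ Z^2.
  H_2: rank ker ∂_2 − rank ∂_3 = (18 − 17) − 0 = 1, and there is no ∂_3, so H_2 ≅ Z.

H_0 = Z,  H_1 = Z^2,  H_2 = Z.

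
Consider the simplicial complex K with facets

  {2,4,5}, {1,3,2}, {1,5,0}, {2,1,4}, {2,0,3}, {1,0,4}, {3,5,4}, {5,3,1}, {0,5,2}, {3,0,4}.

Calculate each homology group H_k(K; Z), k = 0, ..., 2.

We work with the vertex ordering 0 < 1 < 2 < 3 < 4 < 5. The simplices of K, each written with vertices in increasing order, are:

  0-simplices (6): [0], [1], [2], [3], [4], [5]
  1-simplices (15): [0,1], [0,2], [0,3], [0,4], [0,5], [1,2], [1,3], [1,4], [1,5], [2,3], [2,4], [2,5], [3,4], [3,5], [4,5]
  2-simplices (10): [0,1,4], [0,1,5], [0,2,3], [0,2,5], [0,3,4], [1,2,3], [1,2,4], [1,3,5], [2,4,5], [3,4,5]

so the chain groups are C_0 ≅ Z^6, C_1 ≅ Z^15, C_2 ≅ Z^10.

∂_1: C_1 → C_0 maps an edge to its endpoints' difference, ∂[p,q] = q − p.
This gives a 6×15 integer matrix of rank 5; reducing to Smith normal form yields diagonal entries (1,1,1,1,1).

∂_2: C_2 → C_1 maps a triangle to the signed sum of its edges. For instance
  ∂[1,2,4] = [2,4] − [1,4] + [1,2],
  ∂[0,1,5] = [1,5] − [0,5] + [0,1].
The resulting 15×10 matrix has rank 10, and its Smith normal form has invariant factors (1,1,1,1,1,1,1,1,1,2).

Reading off H_k = ker ∂_k / im ∂_{k+1}:

  H_0: rank C_0 − rank ∂_1 = 6 − 5 = 1, and the invariant factors of ∂_1 are all 1, so H_0 = Z.
  H_1: rank ker ∂_1 − rank ∂_2 = (15 − 5) − 10 = 0, and ∂_2 has invariant factor 2 > 1, so H_1 = Z/2.
  H_2: rank ker ∂_2 − rank ∂_3 = (10 − 10) − 0 = 0, and there is no ∂_3, so H_2 = 0.

As a check, the Euler characteristic is 6 − 15 + 10 = 1, which agrees with 1 − 0 + 0 = 1.

H_0 ≅ Z,  H_1 ≅ Z/2,  H_2 = 0.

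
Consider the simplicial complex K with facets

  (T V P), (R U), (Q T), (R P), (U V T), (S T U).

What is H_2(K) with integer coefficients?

H_2 ≅ 0.

Take the total order P < Q < R < S < T < U < V on the vertex set. Then K (dimension 2) consists of the simplices:

  0-simplices (7): P, Q, R, S, T, U, V
  1-simplices (10): PR, PT, PV, QT, RU, ST, SU, TU, TV, UV
  2-simplices (3): PTV, STU, TUV

so the chain groups are C_0 ≅ Z^7, C_1 ≅ Z^10, C_2 ≅ Z^3.

The boundary map ∂_1: C_1 → C_0 sends each edge [p,q] (with p < q) to q − p. For instance
  ∂PR = R − P.
The resulting 7×10 matrix has rank 6, and its Smith normal form has invariant factors (1,1,1,1,1,1).

∂_2: C_2 → C_1 sends each 2-simplex [p,q,r] to [q,r] − [p,r] + [p,q]. For instance
  ∂STU = TU − SU + ST,
  ∂TUV = UV − TV + TU.
The 10×3 boundary matrix has rank 3 and Smith normal form diag(1,1,1).

Reading off H_k = ker ∂_k / im ∂_{k+1}:

  H_2: rank ker ∂_2 − rank ∂_3 = (3 − 3) − 0 = 0, and there is no ∂_3, so H_2 ≅ 0.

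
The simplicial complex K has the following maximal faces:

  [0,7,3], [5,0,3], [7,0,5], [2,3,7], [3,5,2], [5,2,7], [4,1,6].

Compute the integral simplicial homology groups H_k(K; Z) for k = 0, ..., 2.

H_0 = Z^2,  H_1 = 0,  H_2 = Z.

We work with the vertex ordering 0 < 1 < 2 < 3 < 4 < 5 < 6 < 7. The simplices of K, each written with vertices in increasing order, are:

  0-simplices (8): [0], [1], [2], [3], [4], [5], [6], [7]
  1-simplices (12): [0,3], [0,5], [0,7], [1,4], [1,6], [2,3], [2,5], [2,7], [3,5], [3,7], [4,6], [5,7]
  2-simplices (7): [0,3,5], [0,3,7], [0,5,7], [1,4,6], [2,3,5], [2,3,7], [2,5,7]

so the chain groups are C_0 ≅ Z^8, C_1 ≅ Z^12, C_2 ≅ Z^7.

Boundary ∂_1: C_1 → C_0 sends each edge [p,q] (with p < q) to q − p. For instance
  ∂[0,5] = [5] − [0].
As a 8×12 matrix over Z this has rank 6, with invariant factors (1,1,1,1,1,1).

Boundary ∂_2: C_2 → C_1 maps a triangle to the signed sum of its edges. For instance
  ∂[1,4,6] = [4,6] − [1,6] + [1,4],
  ∂[0,3,7] = [3,7] − [0,7] + [0,3].
This gives a 12×7 integer matrix of rank 6; reducing to Smith normal form yields diagonal entries (1,1,1,1,1,1).

Now H_k = ker ∂_k / im ∂_{k+1}, so:

  H_0: rank C_0 − rank ∂_1 = 8 − 6 = 2, and the invariant factors of ∂_1 are all 1, so H_0 = Z^2.
  H_1: rank ker ∂_1 − rank ∂_2 = (12 − 6) − 6 = 0, and the invariant factors of ∂_2 are all 1, so H_1 = 0.
  H_2: rank ker ∂_2 − rank ∂_3 = (7 − 6) − 0 = 1, and there is no ∂_3, so H_2 = Z.

As a check, the Euler characteristic is 8 − 12 + 7 = 3, which agrees with 2 − 0 + 1 = 3.
(K is a triangulation of the disjoint union of the 2-sphere S^2 and the 2-simplex.)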